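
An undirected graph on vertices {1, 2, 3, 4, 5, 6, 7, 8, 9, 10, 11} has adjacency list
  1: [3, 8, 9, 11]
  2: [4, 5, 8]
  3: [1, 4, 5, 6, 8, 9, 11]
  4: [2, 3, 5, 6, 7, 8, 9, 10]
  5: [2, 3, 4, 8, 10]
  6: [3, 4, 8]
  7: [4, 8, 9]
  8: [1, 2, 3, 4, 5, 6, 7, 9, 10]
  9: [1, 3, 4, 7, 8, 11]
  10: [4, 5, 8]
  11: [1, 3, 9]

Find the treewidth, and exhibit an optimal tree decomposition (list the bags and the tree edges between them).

The largest bag has 4 vertices, giving width 3; this decomposition certifies tw(G) ≤ 3. On the other hand G contains the 4-clique {1, 3, 8, 9}. A clique must lie in a single bag of any decomposition, so no decomposition can have width below 3. Combining the bounds, tw(G) = 3.

Treewidth 3.
Bags: B1 = {3, 4, 8, 9}  B2 = {1, 3, 8, 9}  B3 = {3, 4, 5, 8}  B4 = {2, 4, 5, 8}  B5 = {1, 3, 9, 11}  B6 = {4, 5, 8, 10}  B7 = {4, 7, 8, 9}  B8 = {3, 4, 6, 8}
Tree: B1–B2, B1–B3, B3–B4, B2–B5, B3–B6, B1–B7, B1–B8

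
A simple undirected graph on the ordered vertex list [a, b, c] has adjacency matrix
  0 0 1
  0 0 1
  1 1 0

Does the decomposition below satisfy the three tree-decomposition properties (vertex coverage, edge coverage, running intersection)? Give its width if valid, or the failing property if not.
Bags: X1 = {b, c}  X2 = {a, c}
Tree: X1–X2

Yes; width 1.

Every vertex of G appears in some bag (union = {a, b, c}); every edge is covered by a bag; and for each vertex v the set of bags containing v is connected in the bag tree. The decomposition is therefore valid. The largest bag has 2 vertices, so the width is 1.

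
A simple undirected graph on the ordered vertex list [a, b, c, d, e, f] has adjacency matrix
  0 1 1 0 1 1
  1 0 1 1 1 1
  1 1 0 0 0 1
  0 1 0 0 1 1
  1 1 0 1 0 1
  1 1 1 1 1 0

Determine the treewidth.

A width-3 tree decomposition is:
Bags: B1 = {a, b, c, f}  B2 = {a, b, e, f}  B3 = {b, d, e, f}
Tree: B1–B2, B2–B3
The largest bag has 4 vertices, giving width 3; this decomposition certifies tw(G) ≤ 3. For the lower bound, the 4 vertices {b, d, e, f} are pairwise adjacent, and any tree decomposition puts a clique entirely inside one bag — forcing width ≥ 3. Therefore the treewidth is 3.

3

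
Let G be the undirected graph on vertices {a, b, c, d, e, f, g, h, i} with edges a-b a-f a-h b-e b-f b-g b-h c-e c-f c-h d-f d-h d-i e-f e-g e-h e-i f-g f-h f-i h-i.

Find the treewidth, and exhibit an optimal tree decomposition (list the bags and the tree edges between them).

Treewidth 3.
One optimal decomposition is:
Bags: B1 = {a, b, f, h}  B2 = {b, e, f, h}  B3 = {b, e, f, g}  B4 = {c, e, f, h}  B5 = {e, f, h, i}  B6 = {d, f, h, i}
Tree: B1–B2, B2–B3, B2–B4, B4–B5, B5–B6

Each bag holds 4 vertices, so the decomposition has width 3, which upper-bounds the treewidth. Conversely, {b, e, f, g} is a clique of size 4, and the vertices of any clique must share a bag in every tree decomposition; so some bag has ≥ 4 vertices and tw(G) ≥ 3. The upper and lower bounds meet at 3, so that is the treewidth.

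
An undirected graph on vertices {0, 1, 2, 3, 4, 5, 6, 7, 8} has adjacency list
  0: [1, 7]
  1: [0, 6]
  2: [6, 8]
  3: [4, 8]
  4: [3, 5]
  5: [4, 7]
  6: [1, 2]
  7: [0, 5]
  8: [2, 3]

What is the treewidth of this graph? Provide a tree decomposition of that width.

Each bag holds 3 vertices, so the decomposition has width 2, which upper-bounds the treewidth. For the lower bound, G contains the cycle 2–8–3–4–5–7–0–1–6–2, so G is not a forest; only forests have treewidth ≤ 1, hence tw(G) ≥ 2. Combining the bounds, tw(G) = 2.

Treewidth 2.
One such decomposition:
Bags: B1 = {2, 3, 8}  B2 = {2, 3, 4}  B3 = {2, 4, 5}  B4 = {2, 5, 7}  B5 = {0, 2, 7}  B6 = {0, 1, 2}  B7 = {1, 2, 6}
Tree: B1–B2, B2–B3, B3–B4, B4–B5, B5–B6, B6–B7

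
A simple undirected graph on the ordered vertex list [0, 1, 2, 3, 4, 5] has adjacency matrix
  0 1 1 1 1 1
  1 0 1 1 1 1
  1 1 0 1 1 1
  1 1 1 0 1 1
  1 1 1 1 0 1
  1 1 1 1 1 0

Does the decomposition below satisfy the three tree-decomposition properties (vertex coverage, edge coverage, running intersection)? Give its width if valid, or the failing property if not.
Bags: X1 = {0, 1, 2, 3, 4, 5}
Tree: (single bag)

Vertex coverage: the bags together contain {0, 1, 2, 3, 4, 5}, the full vertex set. Edge coverage: each edge of G has both endpoints in at least one bag. Running intersection: for every vertex, the bags containing it form a connected subtree. All three properties hold, so this is a valid tree decomposition of width max|bag| − 1 = 5, and hence tw(G) ≤ 5.

Yes; width 5.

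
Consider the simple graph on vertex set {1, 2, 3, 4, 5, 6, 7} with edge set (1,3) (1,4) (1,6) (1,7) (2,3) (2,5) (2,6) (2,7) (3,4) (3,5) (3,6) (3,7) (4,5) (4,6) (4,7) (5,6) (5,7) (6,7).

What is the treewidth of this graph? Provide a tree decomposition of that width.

Treewidth 4.
One such decomposition:
Bags: B1 = {3, 4, 5, 6, 7}  B2 = {2, 3, 5, 6, 7}  B3 = {1, 3, 4, 6, 7}
Tree: B1–B2, B1–B3

The largest bag has 5 vertices, giving width 4; this decomposition certifies tw(G) ≤ 4. For the lower bound, the 5 vertices {2, 3, 5, 6, 7} are pairwise adjacent, and any tree decomposition puts a clique entirely inside one bag — forcing width ≥ 4. Therefore the treewidth is 4.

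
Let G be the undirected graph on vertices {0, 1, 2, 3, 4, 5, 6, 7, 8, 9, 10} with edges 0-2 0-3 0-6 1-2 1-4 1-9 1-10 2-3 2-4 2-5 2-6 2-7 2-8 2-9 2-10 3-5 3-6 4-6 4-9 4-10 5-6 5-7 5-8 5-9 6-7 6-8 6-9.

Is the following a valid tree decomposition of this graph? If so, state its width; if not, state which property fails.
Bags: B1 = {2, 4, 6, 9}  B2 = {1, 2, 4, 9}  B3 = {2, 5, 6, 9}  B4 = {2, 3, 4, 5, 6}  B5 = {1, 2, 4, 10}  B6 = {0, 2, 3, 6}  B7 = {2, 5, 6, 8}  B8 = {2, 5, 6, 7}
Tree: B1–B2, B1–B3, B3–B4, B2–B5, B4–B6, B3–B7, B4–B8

A tree decomposition must satisfy three properties: every vertex lies in some bag; for every edge, both endpoints lie together in some bag; and for every vertex, the bags containing it form a connected subtree. Here bags containing vertex 4 are not connected in the tree, so the decomposition is invalid.

No — bags containing vertex 4 are not connected in the tree.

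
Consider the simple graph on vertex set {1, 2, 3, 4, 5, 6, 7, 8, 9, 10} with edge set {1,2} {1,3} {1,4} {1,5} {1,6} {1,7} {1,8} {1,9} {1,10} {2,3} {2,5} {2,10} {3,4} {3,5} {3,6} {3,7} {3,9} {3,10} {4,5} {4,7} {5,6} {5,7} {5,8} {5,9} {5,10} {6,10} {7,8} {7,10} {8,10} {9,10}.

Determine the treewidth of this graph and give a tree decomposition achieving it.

Each bag holds 5 vertices, so the decomposition has width 4, which upper-bounds the treewidth. Conversely, {1, 5, 7, 8, 10} is a clique of size 5, and the vertices of any clique must share a bag in every tree decomposition; so some bag has ≥ 5 vertices and tw(G) ≥ 4. The upper and lower bounds meet at 4, so that is the treewidth.

Treewidth 4.
Bags: B1 = {1, 3, 5, 6, 10}  B2 = {1, 2, 3, 5, 10}  B3 = {1, 3, 5, 7, 10}  B4 = {1, 3, 4, 5, 7}  B5 = {1, 5, 7, 8, 10}  B6 = {1, 3, 5, 9, 10}
Tree: B1–B2, B1–B3, B3–B4, B3–B5, B2–B6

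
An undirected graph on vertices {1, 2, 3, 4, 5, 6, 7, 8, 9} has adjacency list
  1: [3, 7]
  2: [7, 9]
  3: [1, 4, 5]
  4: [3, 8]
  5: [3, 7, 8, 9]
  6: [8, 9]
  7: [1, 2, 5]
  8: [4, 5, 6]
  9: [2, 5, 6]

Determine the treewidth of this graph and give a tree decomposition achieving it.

Each bag holds 4 vertices, so the decomposition has width 3, which upper-bounds the treewidth. For the lower bound: the 4 vertex sets {4,6,8}, {3}, {5}, {1,2,7,9} are disjoint, each induces a connected subgraph, and every pair is joined by at least one edge of G. Contracting each set to a single vertex therefore yields K_{4} as a minor, and since treewidth is minor-monotone, tw(G) ≥ tw(K_{4}) = 3. Hence tw(G) = 3 exactly.

Treewidth 3.
One optimal decomposition is:
Bags: B1 = {3, 4, 6, 8}  B2 = {3, 5, 6, 8}  B3 = {3, 5, 6, 9}  B4 = {1, 3, 5, 9}  B5 = {1, 5, 7, 9}  B6 = {1, 2, 7, 9}
Tree: B1–B2, B2–B3, B3–B4, B4–B5, B5–B6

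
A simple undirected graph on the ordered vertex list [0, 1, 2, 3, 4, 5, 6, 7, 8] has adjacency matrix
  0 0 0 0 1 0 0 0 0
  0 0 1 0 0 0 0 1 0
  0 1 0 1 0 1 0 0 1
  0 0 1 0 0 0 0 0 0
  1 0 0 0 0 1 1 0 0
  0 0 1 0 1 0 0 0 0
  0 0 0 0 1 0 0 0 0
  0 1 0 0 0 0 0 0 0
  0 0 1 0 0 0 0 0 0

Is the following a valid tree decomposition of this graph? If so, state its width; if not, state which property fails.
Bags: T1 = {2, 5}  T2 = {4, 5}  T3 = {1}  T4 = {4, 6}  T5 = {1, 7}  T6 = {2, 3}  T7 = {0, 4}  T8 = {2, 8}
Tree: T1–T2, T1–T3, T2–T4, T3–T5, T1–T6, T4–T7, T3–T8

A tree decomposition must satisfy three properties: every vertex lies in some bag; for every edge, both endpoints lie together in some bag; and for every vertex, the bags containing it form a connected subtree. Here edge (2,1) lies in no bag, so the decomposition is invalid.

No — edge (2,1) lies in no bag.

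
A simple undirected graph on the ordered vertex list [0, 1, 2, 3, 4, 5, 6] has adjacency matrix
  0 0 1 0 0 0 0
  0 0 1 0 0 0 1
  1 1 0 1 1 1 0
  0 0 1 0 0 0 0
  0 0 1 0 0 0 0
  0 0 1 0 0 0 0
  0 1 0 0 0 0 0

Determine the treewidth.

1

A width-1 tree decomposition is:
Bags: B1 = {1, 2}  B2 = {2, 5}  B3 = {2, 4}  B4 = {2, 3}  B5 = {1, 6}  B6 = {0, 2}
Tree: B1–B2, B2–B3, B1–B4, B1–B5, B2–B6
Each bag holds 2 vertices, so the decomposition has width 1, which upper-bounds the treewidth. G has an edge, so its treewidth is at least 1. The upper and lower bounds meet at 1, so that is the treewidth.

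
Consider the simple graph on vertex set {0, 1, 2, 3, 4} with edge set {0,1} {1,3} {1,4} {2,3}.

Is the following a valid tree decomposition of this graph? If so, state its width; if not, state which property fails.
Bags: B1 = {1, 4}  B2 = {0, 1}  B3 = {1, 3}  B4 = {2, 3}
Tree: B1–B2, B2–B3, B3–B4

Yes; width 1.

Vertex coverage: the bags together contain {0, 1, 2, 3, 4}, the full vertex set. Edge coverage: each edge of G has both endpoints in at least one bag. Running intersection: for every vertex, the bags containing it form a connected subtree. All three properties hold, so this is a valid tree decomposition of width max|bag| − 1 = 1, and hence tw(G) ≤ 1.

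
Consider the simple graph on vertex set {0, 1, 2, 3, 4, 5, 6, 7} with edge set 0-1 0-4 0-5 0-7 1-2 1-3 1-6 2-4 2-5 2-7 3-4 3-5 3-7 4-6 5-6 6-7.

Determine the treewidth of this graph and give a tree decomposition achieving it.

Treewidth 4.
Bags: B1 = {0, 2, 3, 4, 6}  B2 = {0, 1, 2, 3, 6}  B3 = {0, 2, 3, 5, 6}  B4 = {0, 2, 3, 6, 7}
Tree: B1–B2, B2–B3, B3–B4

Each bag holds 5 vertices, so the decomposition has width 4, which upper-bounds the treewidth. For the lower bound: the 5 vertex sets {2,4}, {1,3}, {5,6}, {0}, {7} are disjoint, each induces a connected subgraph, and every pair is joined by at least one edge of G. Contracting each set to a single vertex therefore yields K_{5} as a minor, and since treewidth is minor-monotone, tw(G) ≥ tw(K_{5}) = 4. Therefore the treewidth is 4.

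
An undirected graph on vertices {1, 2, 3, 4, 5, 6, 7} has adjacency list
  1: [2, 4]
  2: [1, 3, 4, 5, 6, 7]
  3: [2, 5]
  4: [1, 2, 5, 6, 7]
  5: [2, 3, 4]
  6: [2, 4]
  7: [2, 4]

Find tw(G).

A width-2 tree decomposition is:
Bags: B1 = {2, 4, 7}  B2 = {2, 4, 5}  B3 = {2, 4, 6}  B4 = {2, 3, 5}  B5 = {1, 2, 4}
Tree: B1–B2, B1–B3, B2–B4, B3–B5
Every bag has size at most 3, so the width is 3 − 1 = 2 and tw(G) ≤ 2. Conversely, {2, 3, 5} is a clique of size 3, and the vertices of any clique must share a bag in every tree decomposition; so some bag has ≥ 3 vertices and tw(G) ≥ 2. Hence tw(G) = 2 exactly.

2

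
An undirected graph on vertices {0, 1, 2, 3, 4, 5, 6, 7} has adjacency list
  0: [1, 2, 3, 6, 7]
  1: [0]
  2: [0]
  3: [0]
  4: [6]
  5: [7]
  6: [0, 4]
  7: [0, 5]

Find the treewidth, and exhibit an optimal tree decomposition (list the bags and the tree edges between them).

Every bag has size at most 2, so the width is 2 − 1 = 1 and tw(G) ≤ 1. Any graph with an edge has treewidth ≥ 1, and G has the edge 0–7. Combining the bounds, tw(G) = 1.

Treewidth 1.
One such decomposition:
Bags: B1 = {0, 7}  B2 = {0, 1}  B3 = {5, 7}  B4 = {0, 3}  B5 = {0, 6}  B6 = {0, 2}  B7 = {4, 6}
Tree: B1–B2, B1–B3, B1–B4, B4–B5, B4–B6, B5–B7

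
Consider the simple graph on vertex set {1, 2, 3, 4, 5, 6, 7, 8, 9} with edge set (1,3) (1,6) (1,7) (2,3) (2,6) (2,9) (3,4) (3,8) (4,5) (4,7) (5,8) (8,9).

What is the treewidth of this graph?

A width-3 tree decomposition is:
Bags: B1 = {2, 6, 8, 9}  B2 = {2, 3, 6, 8}  B3 = {1, 3, 6, 8}  B4 = {1, 3, 5, 8}  B5 = {1, 3, 4, 5}  B6 = {1, 4, 5, 7}
Tree: B1–B2, B2–B3, B3–B4, B4–B5, B5–B6
The largest bag has 4 vertices, giving width 3; this decomposition certifies tw(G) ≤ 3. For the lower bound: the 4 vertex sets {2,6,9}, {8}, {3}, {1,4,5,7} are disjoint, each induces a connected subgraph, and every pair is joined by at least one edge of G. Contracting each set to a single vertex therefore yields K_{4} as a minor, and since treewidth is minor-monotone, tw(G) ≥ tw(K_{4}) = 3. Hence tw(G) = 3 exactly.

3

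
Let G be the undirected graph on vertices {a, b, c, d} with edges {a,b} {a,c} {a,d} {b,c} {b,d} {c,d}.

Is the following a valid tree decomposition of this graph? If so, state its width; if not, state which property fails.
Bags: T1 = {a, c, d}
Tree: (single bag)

A tree decomposition must satisfy three properties: every vertex lies in some bag; for every edge, both endpoints lie together in some bag; and for every vertex, the bags containing it form a connected subtree. Here vertex b appears in no bag, so the decomposition is invalid.

No — vertex b appears in no bag.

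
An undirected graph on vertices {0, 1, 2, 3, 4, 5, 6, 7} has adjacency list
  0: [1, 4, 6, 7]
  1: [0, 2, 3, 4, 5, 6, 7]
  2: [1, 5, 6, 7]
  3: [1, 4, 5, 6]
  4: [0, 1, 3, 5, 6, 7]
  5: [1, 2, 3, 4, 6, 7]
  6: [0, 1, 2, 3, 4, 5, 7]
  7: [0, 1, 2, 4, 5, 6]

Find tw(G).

4

A width-4 tree decomposition is:
Bags: B1 = {0, 1, 4, 6, 7}  B2 = {1, 4, 5, 6, 7}  B3 = {1, 2, 5, 6, 7}  B4 = {1, 3, 4, 5, 6}
Tree: B1–B2, B2–B3, B2–B4
Every bag has size at most 5, so the width is 5 − 1 = 4 and tw(G) ≤ 4. For the lower bound, the 5 vertices {1, 2, 5, 6, 7} are pairwise adjacent, and any tree decomposition puts a clique entirely inside one bag — forcing width ≥ 4. The upper and lower bounds meet at 4, so that is the treewidth.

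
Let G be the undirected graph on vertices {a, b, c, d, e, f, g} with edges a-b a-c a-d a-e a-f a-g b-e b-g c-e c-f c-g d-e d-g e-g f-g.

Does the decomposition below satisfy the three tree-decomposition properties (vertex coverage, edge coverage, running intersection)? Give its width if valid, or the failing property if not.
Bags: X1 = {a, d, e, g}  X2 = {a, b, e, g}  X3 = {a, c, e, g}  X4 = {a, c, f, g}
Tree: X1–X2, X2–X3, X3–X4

Every vertex of G appears in some bag (union = {a, b, c, d, e, f, g}); every edge is covered by a bag; and for each vertex v the set of bags containing v is connected in the bag tree. The decomposition is therefore valid. The largest bag has 4 vertices, so the width is 3.

Yes; width 3.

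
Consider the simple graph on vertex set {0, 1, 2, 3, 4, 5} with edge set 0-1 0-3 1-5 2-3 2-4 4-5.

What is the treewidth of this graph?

A width-2 tree decomposition is:
Bags: B1 = {0, 1, 5}  B2 = {0, 4, 5}  B3 = {0, 2, 4}  B4 = {0, 2, 3}
Tree: B1–B2, B2–B3, B3–B4
Each bag holds 3 vertices, so the decomposition has width 2, which upper-bounds the treewidth. Since 0–1–5–4–2–3–0 is a cycle in G, G is not acyclic. Forests are exactly the graphs of treewidth ≤ 1, so tw(G) ≥ 2. Combining the bounds, tw(G) = 2.

2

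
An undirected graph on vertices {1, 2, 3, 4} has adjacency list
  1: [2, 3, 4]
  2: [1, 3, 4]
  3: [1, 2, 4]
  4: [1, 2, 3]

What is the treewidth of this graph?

3

A width-3 tree decomposition is:
Bags: B1 = {1, 2, 3, 4}
Tree: (single bag)
With just one bag of size 4, the width is 4 − 1 = 3, so tw(G) ≤ 3. On the other hand G contains the 4-clique {1, 2, 3, 4}. A clique must lie in a single bag of any decomposition, so no decomposition can have width below 3. Combining the bounds, tw(G) = 3.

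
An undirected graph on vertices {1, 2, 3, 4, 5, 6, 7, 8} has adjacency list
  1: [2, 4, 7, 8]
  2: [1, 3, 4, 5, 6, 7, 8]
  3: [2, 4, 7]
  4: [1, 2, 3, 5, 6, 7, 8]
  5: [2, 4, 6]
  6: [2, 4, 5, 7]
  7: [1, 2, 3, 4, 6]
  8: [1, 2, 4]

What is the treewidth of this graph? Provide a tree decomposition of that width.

Every bag has size at most 4, so the width is 4 − 1 = 3 and tw(G) ≤ 3. On the other hand G contains the 4-clique {1, 2, 4, 8}. A clique must lie in a single bag of any decomposition, so no decomposition can have width below 3. Combining the bounds, tw(G) = 3.

Treewidth 3.
One such decomposition:
Bags: B1 = {1, 2, 4, 7}  B2 = {2, 4, 6, 7}  B3 = {1, 2, 4, 8}  B4 = {2, 4, 5, 6}  B5 = {2, 3, 4, 7}
Tree: B1–B2, B1–B3, B2–B4, B2–B5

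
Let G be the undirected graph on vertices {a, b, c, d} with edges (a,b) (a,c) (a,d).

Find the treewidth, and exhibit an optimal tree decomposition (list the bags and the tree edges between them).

Every bag has size at most 2, so the width is 2 − 1 = 1 and tw(G) ≤ 1. Since G has at least one edge (e.g. b–a), it is not an edgeless graph, so tw(G) ≥ 1. Combining the bounds, tw(G) = 1.

Treewidth 1.
One optimal decomposition is:
Bags: B1 = {a, b}  B2 = {a, c}  B3 = {a, d}
Tree: B1–B2, B2–B3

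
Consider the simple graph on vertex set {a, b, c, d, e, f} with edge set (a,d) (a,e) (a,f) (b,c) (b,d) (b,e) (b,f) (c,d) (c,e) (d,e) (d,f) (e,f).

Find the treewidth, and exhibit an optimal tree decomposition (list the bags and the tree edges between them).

Treewidth 3.
One optimal decomposition is:
Bags: B1 = {a, d, e, f}  B2 = {b, d, e, f}  B3 = {b, c, d, e}
Tree: B1–B2, B2–B3

Each bag holds 4 vertices, so the decomposition has width 3, which upper-bounds the treewidth. Conversely, {b, c, d, e} is a clique of size 4, and the vertices of any clique must share a bag in every tree decomposition; so some bag has ≥ 4 vertices and tw(G) ≥ 3. Hence tw(G) = 3 exactly.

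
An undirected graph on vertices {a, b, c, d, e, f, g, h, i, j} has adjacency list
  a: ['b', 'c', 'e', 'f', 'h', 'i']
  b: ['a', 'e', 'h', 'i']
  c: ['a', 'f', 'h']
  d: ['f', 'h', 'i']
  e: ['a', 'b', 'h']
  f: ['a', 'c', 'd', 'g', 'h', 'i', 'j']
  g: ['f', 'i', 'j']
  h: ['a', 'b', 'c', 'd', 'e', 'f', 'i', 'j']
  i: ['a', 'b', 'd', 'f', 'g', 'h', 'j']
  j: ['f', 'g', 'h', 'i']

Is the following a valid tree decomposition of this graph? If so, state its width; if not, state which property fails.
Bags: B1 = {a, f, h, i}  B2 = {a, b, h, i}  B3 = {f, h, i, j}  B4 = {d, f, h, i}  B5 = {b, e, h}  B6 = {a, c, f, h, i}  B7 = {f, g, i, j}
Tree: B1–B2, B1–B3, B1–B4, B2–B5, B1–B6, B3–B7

A tree decomposition must satisfy three properties: every vertex lies in some bag; for every edge, both endpoints lie together in some bag; and for every vertex, the bags containing it form a connected subtree. Here edge (a,e) lies in no bag, so the decomposition is invalid.

No — edge (a,e) lies in no bag.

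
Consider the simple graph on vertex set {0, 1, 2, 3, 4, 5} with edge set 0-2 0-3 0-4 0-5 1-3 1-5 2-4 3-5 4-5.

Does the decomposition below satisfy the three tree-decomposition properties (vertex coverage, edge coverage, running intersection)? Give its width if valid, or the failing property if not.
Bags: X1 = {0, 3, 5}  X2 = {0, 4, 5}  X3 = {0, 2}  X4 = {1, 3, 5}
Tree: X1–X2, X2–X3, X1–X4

A tree decomposition must satisfy three properties: every vertex lies in some bag; for every edge, both endpoints lie together in some bag; and for every vertex, the bags containing it form a connected subtree. Here edge (4,2) lies in no bag, so the decomposition is invalid.

No — edge (4,2) lies in no bag.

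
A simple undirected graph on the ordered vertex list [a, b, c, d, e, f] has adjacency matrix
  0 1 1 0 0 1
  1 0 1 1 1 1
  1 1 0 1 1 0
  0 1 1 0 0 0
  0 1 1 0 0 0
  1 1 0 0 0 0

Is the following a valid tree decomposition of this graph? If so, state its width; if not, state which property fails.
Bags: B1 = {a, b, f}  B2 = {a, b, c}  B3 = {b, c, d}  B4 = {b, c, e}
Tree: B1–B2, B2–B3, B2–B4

Checking the three conditions: (i) the bags cover all of {a, b, c, d, e, f}; (ii) for each edge, some bag contains both endpoints; (iii) the bags containing any fixed vertex form a subtree. All hold, so the decomposition is valid with width 3 − 1 = 2.

Yes; width 2.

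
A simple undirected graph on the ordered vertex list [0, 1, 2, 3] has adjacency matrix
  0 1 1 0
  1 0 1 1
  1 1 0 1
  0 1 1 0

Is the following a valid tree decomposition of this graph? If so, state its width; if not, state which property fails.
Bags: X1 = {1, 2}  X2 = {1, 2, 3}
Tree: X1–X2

A tree decomposition must satisfy three properties: every vertex lies in some bag; for every edge, both endpoints lie together in some bag; and for every vertex, the bags containing it form a connected subtree. Here vertex 0 appears in no bag, so the decomposition is invalid.

No — vertex 0 appears in no bag.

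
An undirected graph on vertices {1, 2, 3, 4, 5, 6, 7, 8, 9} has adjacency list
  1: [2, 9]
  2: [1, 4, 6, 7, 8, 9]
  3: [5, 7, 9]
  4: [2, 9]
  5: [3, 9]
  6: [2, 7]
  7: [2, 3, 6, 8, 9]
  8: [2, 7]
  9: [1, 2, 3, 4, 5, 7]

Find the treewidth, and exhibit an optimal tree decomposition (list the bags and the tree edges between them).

Treewidth 2.
Bags: B1 = {3, 7, 9}  B2 = {2, 7, 9}  B3 = {2, 7, 8}  B4 = {3, 5, 9}  B5 = {2, 4, 9}  B6 = {1, 2, 9}  B7 = {2, 6, 7}
Tree: B1–B2, B2–B3, B1–B4, B2–B5, B2–B6, B3–B7

Every bag has size at most 3, so the width is 3 − 1 = 2 and tw(G) ≤ 2. Conversely, {1, 2, 9} is a clique of size 3, and the vertices of any clique must share a bag in every tree decomposition; so some bag has ≥ 3 vertices and tw(G) ≥ 2. The upper and lower bounds meet at 2, so that is the treewidth.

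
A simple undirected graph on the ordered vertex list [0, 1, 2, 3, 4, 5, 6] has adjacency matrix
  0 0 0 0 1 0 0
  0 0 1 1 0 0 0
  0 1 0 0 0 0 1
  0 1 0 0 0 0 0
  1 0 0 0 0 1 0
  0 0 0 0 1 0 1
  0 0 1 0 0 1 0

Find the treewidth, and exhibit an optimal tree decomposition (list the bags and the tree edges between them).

Treewidth 1.
One such decomposition:
Bags: B1 = {0, 4}  B2 = {4, 5}  B3 = {5, 6}  B4 = {2, 6}  B5 = {1, 2}  B6 = {1, 3}
Tree: B1–B2, B2–B3, B3–B4, B4–B5, B5–B6

Every bag has size at most 2, so the width is 2 − 1 = 1 and tw(G) ≤ 1. Any graph with an edge has treewidth ≥ 1, and G has the edge 0–4. Therefore the treewidth is 1.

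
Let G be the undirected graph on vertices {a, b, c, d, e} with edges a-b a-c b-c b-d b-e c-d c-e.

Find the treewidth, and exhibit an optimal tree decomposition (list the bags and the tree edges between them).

Treewidth 2.
Bags: B1 = {b, c, e}  B2 = {b, c, d}  B3 = {a, b, c}
Tree: B1–B2, B1–B3

The largest bag has 3 vertices, giving width 2; this decomposition certifies tw(G) ≤ 2. On the other hand G contains the 3-clique {b, c, d}. A clique must lie in a single bag of any decomposition, so no decomposition can have width below 2. The upper and lower bounds meet at 2, so that is the treewidth.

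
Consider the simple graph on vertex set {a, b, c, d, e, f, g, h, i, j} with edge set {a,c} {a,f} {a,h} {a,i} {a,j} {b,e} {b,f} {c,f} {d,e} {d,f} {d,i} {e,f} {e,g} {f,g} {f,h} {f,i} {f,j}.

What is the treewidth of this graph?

2

A width-2 tree decomposition is:
Bags: B1 = {d, f, i}  B2 = {a, f, i}  B3 = {a, c, f}  B4 = {d, e, f}  B5 = {b, e, f}  B6 = {e, f, g}  B7 = {a, f, h}  B8 = {a, f, j}
Tree: B1–B2, B2–B3, B1–B4, B4–B5, B5–B6, B3–B7, B2–B8
The largest bag has 3 vertices, giving width 2; this decomposition certifies tw(G) ≤ 2. On the other hand G contains the 3-clique {d, e, f}. A clique must lie in a single bag of any decomposition, so no decomposition can have width below 2. Therefore the treewidth is 2.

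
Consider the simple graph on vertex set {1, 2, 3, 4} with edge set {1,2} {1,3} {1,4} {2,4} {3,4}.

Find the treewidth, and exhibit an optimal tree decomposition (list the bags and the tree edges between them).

Each bag holds 3 vertices, so the decomposition has width 2, which upper-bounds the treewidth. On the other hand G contains the 3-clique {1, 2, 4}. A clique must lie in a single bag of any decomposition, so no decomposition can have width below 2. Combining the bounds, tw(G) = 2.

Treewidth 2.
One such decomposition:
Bags: B1 = {1, 2, 4}  B2 = {1, 3, 4}
Tree: B1–B2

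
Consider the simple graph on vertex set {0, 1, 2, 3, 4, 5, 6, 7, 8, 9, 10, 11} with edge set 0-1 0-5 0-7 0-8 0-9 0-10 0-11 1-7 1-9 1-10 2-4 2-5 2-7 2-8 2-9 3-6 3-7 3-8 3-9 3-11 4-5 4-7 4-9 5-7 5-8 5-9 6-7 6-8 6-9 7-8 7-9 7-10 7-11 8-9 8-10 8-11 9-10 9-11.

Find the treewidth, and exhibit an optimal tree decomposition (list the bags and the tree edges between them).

Treewidth 4.
One such decomposition:
Bags: B1 = {0, 5, 7, 8, 9}  B2 = {0, 7, 8, 9, 10}  B3 = {2, 5, 7, 8, 9}  B4 = {0, 7, 8, 9, 11}  B5 = {0, 1, 7, 9, 10}  B6 = {3, 7, 8, 9, 11}  B7 = {3, 6, 7, 8, 9}  B8 = {2, 4, 5, 7, 9}
Tree: B1–B2, B1–B3, B1–B4, B2–B5, B4–B6, B6–B7, B3–B8

Each bag holds 5 vertices, so the decomposition has width 4, which upper-bounds the treewidth. For the lower bound, the 5 vertices {0, 7, 8, 9, 10} are pairwise adjacent, and any tree decomposition puts a clique entirely inside one bag — forcing width ≥ 4. The upper and lower bounds meet at 4, so that is the treewidth.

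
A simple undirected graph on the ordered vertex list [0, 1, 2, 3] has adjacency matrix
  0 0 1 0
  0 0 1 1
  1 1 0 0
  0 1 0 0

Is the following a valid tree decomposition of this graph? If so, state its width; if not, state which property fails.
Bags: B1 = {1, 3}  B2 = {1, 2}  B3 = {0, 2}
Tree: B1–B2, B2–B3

Yes; width 1.

Vertex coverage: the bags together contain {0, 1, 2, 3}, the full vertex set. Edge coverage: each edge of G has both endpoints in at least one bag. Running intersection: for every vertex, the bags containing it form a connected subtree. All three properties hold, so this is a valid tree decomposition of width max|bag| − 1 = 1, and hence tw(G) ≤ 1.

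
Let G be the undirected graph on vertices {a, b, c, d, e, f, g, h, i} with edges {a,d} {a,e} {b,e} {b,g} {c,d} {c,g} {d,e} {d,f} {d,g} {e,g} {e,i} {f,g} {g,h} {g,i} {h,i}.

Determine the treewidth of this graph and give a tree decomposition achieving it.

The largest bag has 3 vertices, giving width 2; this decomposition certifies tw(G) ≤ 2. On the other hand G contains the 3-clique {d, e, g}. A clique must lie in a single bag of any decomposition, so no decomposition can have width below 2. Therefore the treewidth is 2.

Treewidth 2.
Bags: B1 = {b, e, g}  B2 = {d, e, g}  B3 = {e, g, i}  B4 = {g, h, i}  B5 = {d, f, g}  B6 = {a, d, e}  B7 = {c, d, g}
Tree: B1–B2, B2–B3, B3–B4, B2–B5, B2–B6, B2–B7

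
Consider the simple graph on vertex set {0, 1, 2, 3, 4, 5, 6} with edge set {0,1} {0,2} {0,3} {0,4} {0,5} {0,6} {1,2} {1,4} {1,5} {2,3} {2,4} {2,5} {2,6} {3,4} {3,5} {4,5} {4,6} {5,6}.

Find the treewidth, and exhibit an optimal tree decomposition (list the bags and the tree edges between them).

The largest bag has 5 vertices, giving width 4; this decomposition certifies tw(G) ≤ 4. On the other hand G contains the 5-clique {0, 1, 2, 4, 5}. A clique must lie in a single bag of any decomposition, so no decomposition can have width below 4. Combining the bounds, tw(G) = 4.

Treewidth 4.
Bags: B1 = {0, 2, 4, 5, 6}  B2 = {0, 2, 3, 4, 5}  B3 = {0, 1, 2, 4, 5}
Tree: B1–B2, B1–B3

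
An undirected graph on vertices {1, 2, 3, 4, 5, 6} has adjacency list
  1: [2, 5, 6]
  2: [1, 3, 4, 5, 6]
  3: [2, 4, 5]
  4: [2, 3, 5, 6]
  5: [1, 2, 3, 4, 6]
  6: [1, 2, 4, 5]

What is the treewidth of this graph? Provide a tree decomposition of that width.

Treewidth 3.
One such decomposition:
Bags: B1 = {2, 4, 5, 6}  B2 = {1, 2, 5, 6}  B3 = {2, 3, 4, 5}
Tree: B1–B2, B1–B3

Each bag holds 4 vertices, so the decomposition has width 3, which upper-bounds the treewidth. On the other hand G contains the 4-clique {1, 2, 5, 6}. A clique must lie in a single bag of any decomposition, so no decomposition can have width below 3. Combining the bounds, tw(G) = 3.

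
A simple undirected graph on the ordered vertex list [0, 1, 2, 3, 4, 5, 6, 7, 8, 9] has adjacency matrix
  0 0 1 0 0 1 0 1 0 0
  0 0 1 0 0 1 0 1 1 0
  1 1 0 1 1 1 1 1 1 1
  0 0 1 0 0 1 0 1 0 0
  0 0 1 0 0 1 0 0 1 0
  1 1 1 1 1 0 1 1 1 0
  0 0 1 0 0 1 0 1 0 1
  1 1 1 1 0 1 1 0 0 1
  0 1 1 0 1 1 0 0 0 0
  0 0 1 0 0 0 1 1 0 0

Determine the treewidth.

3

A width-3 tree decomposition is:
Bags: B1 = {1, 2, 5, 8}  B2 = {2, 4, 5, 8}  B3 = {1, 2, 5, 7}  B4 = {2, 5, 6, 7}  B5 = {0, 2, 5, 7}  B6 = {2, 3, 5, 7}  B7 = {2, 6, 7, 9}
Tree: B1–B2, B1–B3, B3–B4, B4–B5, B3–B6, B4–B7
Each bag holds 4 vertices, so the decomposition has width 3, which upper-bounds the treewidth. For the lower bound, the 4 vertices {2, 6, 7, 9} are pairwise adjacent, and any tree decomposition puts a clique entirely inside one bag — forcing width ≥ 3. Hence tw(G) = 3 exactly.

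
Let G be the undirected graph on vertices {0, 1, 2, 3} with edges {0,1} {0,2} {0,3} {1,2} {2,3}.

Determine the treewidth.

A width-2 tree decomposition is:
Bags: B1 = {0, 2, 3}  B2 = {0, 1, 2}
Tree: B1–B2
Every bag has size at most 3, so the width is 3 − 1 = 2 and tw(G) ≤ 2. For the lower bound, the 3 vertices {0, 1, 2} are pairwise adjacent, and any tree decomposition puts a clique entirely inside one bag — forcing width ≥ 2. Therefore the treewidth is 2.

2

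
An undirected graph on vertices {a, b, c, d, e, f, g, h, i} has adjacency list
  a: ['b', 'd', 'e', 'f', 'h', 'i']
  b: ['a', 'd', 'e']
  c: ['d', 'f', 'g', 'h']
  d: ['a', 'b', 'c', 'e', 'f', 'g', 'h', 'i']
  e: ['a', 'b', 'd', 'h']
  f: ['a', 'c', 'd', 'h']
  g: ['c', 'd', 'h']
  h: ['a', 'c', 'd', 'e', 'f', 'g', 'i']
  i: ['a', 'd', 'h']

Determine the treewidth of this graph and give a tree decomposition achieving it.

Every bag has size at most 4, so the width is 4 − 1 = 3 and tw(G) ≤ 3. For the lower bound, the 4 vertices {c, d, g, h} are pairwise adjacent, and any tree decomposition puts a clique entirely inside one bag — forcing width ≥ 3. Therefore the treewidth is 3.

Treewidth 3.
Bags: B1 = {c, d, f, h}  B2 = {a, d, f, h}  B3 = {a, d, e, h}  B4 = {a, d, h, i}  B5 = {c, d, g, h}  B6 = {a, b, d, e}
Tree: B1–B2, B2–B3, B2–B4, B1–B5, B3–B6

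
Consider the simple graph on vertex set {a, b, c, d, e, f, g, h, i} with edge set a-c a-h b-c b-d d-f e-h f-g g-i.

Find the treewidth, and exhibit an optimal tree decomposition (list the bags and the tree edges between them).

Each bag holds 2 vertices, so the decomposition has width 1, which upper-bounds the treewidth. G has an edge, so its treewidth is at least 1. Therefore the treewidth is 1.

Treewidth 1.
One such decomposition:
Bags: B1 = {g, i}  B2 = {f, g}  B3 = {d, f}  B4 = {b, d}  B5 = {b, c}  B6 = {a, c}  B7 = {a, h}  B8 = {e, h}
Tree: B1–B2, B2–B3, B3–B4, B4–B5, B5–B6, B6–B7, B7–B8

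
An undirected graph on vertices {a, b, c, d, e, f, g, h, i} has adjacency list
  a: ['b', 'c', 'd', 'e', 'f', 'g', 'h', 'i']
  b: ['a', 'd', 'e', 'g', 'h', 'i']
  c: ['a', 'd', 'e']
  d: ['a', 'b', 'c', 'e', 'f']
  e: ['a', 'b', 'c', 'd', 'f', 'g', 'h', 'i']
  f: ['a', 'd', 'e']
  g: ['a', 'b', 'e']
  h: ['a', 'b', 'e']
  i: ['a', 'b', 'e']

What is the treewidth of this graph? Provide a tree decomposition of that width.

Each bag holds 4 vertices, so the decomposition has width 3, which upper-bounds the treewidth. Conversely, {a, c, d, e} is a clique of size 4, and the vertices of any clique must share a bag in every tree decomposition; so some bag has ≥ 4 vertices and tw(G) ≥ 3. The upper and lower bounds meet at 3, so that is the treewidth.

Treewidth 3.
One optimal decomposition is:
Bags: B1 = {a, b, d, e}  B2 = {a, c, d, e}  B3 = {a, b, e, g}  B4 = {a, d, e, f}  B5 = {a, b, e, i}  B6 = {a, b, e, h}
Tree: B1–B2, B1–B3, B1–B4, B1–B5, B5–B6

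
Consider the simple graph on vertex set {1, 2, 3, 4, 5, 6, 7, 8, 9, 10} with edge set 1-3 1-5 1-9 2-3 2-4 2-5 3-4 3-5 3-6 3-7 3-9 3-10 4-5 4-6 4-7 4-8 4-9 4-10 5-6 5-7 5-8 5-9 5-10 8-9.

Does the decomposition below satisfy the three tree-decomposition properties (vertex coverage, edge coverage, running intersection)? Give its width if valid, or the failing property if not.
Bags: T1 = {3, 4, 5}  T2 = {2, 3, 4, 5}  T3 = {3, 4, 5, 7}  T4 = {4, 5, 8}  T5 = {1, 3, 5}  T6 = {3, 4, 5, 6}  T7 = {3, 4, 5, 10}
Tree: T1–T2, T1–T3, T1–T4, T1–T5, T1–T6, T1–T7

No — vertex 9 appears in no bag.

A tree decomposition must satisfy three properties: every vertex lies in some bag; for every edge, both endpoints lie together in some bag; and for every vertex, the bags containing it form a connected subtree. Here vertex 9 appears in no bag, so the decomposition is invalid.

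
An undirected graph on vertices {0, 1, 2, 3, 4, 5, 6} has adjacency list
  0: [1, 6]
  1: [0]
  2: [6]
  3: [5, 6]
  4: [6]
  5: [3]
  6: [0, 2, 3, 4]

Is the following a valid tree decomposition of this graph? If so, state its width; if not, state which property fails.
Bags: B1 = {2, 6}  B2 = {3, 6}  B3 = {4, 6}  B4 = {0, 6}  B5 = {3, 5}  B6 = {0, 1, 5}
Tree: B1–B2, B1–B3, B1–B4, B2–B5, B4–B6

A tree decomposition must satisfy three properties: every vertex lies in some bag; for every edge, both endpoints lie together in some bag; and for every vertex, the bags containing it form a connected subtree. Here bags containing vertex 5 are not connected in the tree, so the decomposition is invalid.

No — bags containing vertex 5 are not connected in the tree.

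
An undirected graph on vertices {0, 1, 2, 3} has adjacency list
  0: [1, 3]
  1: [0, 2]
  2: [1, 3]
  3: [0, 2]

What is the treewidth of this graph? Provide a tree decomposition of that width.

Treewidth 2.
Bags: B1 = {0, 1, 2}  B2 = {0, 2, 3}
Tree: B1–B2

Every bag has size at most 3, so the width is 3 − 1 = 2 and tw(G) ≤ 2. Since 2–1–0–3–2 is a cycle in G, G is not acyclic. Forests are exactly the graphs of treewidth ≤ 1, so tw(G) ≥ 2. Therefore the treewidth is 2.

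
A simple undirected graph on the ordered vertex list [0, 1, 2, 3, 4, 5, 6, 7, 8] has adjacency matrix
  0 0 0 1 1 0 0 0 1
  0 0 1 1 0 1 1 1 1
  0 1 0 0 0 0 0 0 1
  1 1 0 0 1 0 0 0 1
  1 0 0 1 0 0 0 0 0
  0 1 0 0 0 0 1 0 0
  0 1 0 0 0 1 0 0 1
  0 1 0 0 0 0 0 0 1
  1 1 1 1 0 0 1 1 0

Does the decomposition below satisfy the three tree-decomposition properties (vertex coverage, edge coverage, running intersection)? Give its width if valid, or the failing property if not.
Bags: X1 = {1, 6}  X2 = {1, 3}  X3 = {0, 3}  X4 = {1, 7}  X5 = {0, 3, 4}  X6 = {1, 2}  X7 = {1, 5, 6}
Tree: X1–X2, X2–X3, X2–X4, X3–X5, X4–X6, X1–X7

A tree decomposition must satisfy three properties: every vertex lies in some bag; for every edge, both endpoints lie together in some bag; and for every vertex, the bags containing it form a connected subtree. Here vertex 8 appears in no bag, so the decomposition is invalid.

No — vertex 8 appears in no bag.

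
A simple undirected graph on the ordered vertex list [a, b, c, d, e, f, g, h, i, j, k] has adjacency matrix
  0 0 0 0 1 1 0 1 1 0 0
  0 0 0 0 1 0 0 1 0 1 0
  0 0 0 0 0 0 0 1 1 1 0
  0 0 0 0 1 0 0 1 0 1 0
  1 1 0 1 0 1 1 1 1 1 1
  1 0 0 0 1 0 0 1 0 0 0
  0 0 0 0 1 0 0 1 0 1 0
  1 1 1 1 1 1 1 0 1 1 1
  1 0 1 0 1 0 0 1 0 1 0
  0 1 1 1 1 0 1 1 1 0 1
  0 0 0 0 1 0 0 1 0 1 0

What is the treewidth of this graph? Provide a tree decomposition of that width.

Treewidth 3.
One such decomposition:
Bags: B1 = {e, h, i, j}  B2 = {d, e, h, j}  B3 = {a, e, h, i}  B4 = {b, e, h, j}  B5 = {a, e, f, h}  B6 = {c, h, i, j}  B7 = {e, h, j, k}  B8 = {e, g, h, j}
Tree: B1–B2, B1–B3, B1–B4, B3–B5, B1–B6, B4–B7, B7–B8

Every bag has size at most 4, so the width is 4 − 1 = 3 and tw(G) ≤ 3. For the lower bound, the 4 vertices {a, e, f, h} are pairwise adjacent, and any tree decomposition puts a clique entirely inside one bag — forcing width ≥ 3. Therefore the treewidth is 3.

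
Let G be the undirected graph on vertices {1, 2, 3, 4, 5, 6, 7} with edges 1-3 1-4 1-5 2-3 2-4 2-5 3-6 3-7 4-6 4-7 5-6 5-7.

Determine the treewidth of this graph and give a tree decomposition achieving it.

Every bag has size at most 4, so the width is 4 − 1 = 3 and tw(G) ≤ 3. For the lower bound: the 4 vertex sets {4,6}, {1,3}, {5}, {2} are disjoint, each induces a connected subgraph, and every pair is joined by at least one edge of G. Contracting each set to a single vertex therefore yields K_{4} as a minor, and since treewidth is minor-monotone, tw(G) ≥ tw(K_{4}) = 3. Therefore the treewidth is 3.

Treewidth 3.
One such decomposition:
Bags: B1 = {3, 4, 5, 6}  B2 = {1, 3, 4, 5}  B3 = {2, 3, 4, 5}  B4 = {3, 4, 5, 7}
Tree: B1–B2, B2–B3, B3–B4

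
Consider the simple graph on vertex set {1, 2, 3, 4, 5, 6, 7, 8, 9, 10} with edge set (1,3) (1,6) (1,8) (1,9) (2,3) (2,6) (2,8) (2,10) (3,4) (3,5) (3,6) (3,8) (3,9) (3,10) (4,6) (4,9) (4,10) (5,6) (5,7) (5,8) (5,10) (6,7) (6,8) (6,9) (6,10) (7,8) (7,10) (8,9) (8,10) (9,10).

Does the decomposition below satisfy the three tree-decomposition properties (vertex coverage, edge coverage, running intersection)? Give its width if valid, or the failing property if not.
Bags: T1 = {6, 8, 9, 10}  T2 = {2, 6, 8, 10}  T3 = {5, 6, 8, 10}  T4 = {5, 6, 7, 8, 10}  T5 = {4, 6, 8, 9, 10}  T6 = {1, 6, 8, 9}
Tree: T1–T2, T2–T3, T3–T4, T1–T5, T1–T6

A tree decomposition must satisfy three properties: every vertex lies in some bag; for every edge, both endpoints lie together in some bag; and for every vertex, the bags containing it form a connected subtree. Here vertex 3 appears in no bag, so the decomposition is invalid.

No — vertex 3 appears in no bag.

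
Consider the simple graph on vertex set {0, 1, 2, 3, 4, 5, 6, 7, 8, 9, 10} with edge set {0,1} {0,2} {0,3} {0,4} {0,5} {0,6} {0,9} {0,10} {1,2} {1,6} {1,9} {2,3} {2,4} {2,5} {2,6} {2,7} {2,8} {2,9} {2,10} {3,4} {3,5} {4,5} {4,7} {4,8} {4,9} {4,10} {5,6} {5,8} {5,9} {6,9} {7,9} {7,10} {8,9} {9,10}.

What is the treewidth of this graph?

A width-4 tree decomposition is:
Bags: B1 = {0, 2, 4, 9, 10}  B2 = {0, 2, 4, 5, 9}  B3 = {0, 2, 5, 6, 9}  B4 = {2, 4, 5, 8, 9}  B5 = {2, 4, 7, 9, 10}  B6 = {0, 2, 3, 4, 5}  B7 = {0, 1, 2, 6, 9}
Tree: B1–B2, B2–B3, B2–B4, B1–B5, B2–B6, B3–B7
The largest bag has 5 vertices, giving width 4; this decomposition certifies tw(G) ≤ 4. On the other hand G contains the 5-clique {0, 1, 2, 6, 9}. A clique must lie in a single bag of any decomposition, so no decomposition can have width below 4. Combining the bounds, tw(G) = 4.

4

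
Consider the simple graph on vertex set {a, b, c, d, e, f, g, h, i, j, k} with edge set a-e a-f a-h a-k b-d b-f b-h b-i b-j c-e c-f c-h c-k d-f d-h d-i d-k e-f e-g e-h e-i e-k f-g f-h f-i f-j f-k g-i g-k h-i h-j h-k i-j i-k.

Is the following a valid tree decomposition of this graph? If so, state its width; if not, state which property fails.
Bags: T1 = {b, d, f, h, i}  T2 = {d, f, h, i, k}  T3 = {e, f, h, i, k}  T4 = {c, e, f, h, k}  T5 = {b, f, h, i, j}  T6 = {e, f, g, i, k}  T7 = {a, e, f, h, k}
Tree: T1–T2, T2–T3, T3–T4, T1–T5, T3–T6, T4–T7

Yes; width 4.

Checking the three conditions: (i) the bags cover all of {a, b, c, d, e, f, g, h, i, j, k}; (ii) for each edge, some bag contains both endpoints; (iii) the bags containing any fixed vertex form a subtree. All hold, so the decomposition is valid with width 5 − 1 = 4.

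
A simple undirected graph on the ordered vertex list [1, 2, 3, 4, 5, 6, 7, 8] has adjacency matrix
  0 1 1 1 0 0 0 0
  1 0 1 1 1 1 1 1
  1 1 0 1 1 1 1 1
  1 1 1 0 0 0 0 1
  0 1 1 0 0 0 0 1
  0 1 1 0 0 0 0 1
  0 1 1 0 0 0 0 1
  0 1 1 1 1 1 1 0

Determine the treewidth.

3

A width-3 tree decomposition is:
Bags: B1 = {2, 3, 4, 8}  B2 = {2, 3, 6, 8}  B3 = {1, 2, 3, 4}  B4 = {2, 3, 7, 8}  B5 = {2, 3, 5, 8}
Tree: B1–B2, B1–B3, B2–B4, B2–B5
Every bag has size at most 4, so the width is 4 − 1 = 3 and tw(G) ≤ 3. For the lower bound, the 4 vertices {2, 3, 4, 8} are pairwise adjacent, and any tree decomposition puts a clique entirely inside one bag — forcing width ≥ 3. The upper and lower bounds meet at 3, so that is the treewidth.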